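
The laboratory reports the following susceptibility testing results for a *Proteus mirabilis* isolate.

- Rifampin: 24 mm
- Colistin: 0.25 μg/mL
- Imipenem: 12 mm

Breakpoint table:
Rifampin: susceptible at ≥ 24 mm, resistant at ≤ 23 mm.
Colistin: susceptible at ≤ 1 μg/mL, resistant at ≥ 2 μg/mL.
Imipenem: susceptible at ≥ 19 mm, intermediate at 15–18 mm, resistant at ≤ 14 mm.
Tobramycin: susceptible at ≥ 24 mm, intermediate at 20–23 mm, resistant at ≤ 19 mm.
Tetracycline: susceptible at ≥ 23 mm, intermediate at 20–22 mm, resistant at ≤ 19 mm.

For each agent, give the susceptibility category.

Rifampin: 24 mm is ≥ 24 mm ⇒ S
Colistin (0.25 μg/mL) ≤ 1 μg/mL ⇒ Susceptible
Imipenem: 12 mm is ≤ 14 mm → R

S, S, R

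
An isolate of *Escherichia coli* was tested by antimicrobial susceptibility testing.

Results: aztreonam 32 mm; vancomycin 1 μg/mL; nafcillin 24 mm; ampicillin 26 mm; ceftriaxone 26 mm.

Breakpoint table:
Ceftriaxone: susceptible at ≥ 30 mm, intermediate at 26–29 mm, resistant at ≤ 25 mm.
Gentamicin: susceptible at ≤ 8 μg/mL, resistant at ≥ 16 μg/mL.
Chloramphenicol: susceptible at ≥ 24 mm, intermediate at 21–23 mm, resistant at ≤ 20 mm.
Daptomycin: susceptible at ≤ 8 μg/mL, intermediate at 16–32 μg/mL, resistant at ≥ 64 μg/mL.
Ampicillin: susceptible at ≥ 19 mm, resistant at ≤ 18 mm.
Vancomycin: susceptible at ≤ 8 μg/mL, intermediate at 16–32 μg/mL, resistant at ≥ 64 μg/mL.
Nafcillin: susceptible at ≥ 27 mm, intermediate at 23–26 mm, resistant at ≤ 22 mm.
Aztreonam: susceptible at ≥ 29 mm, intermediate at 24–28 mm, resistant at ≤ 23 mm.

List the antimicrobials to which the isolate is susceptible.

Aztreonam (32 mm) ≥ 29 mm — Susceptible
Vancomycin: 1 μg/mL is ≤ 8 μg/mL → Susceptible
Nafcillin 24 mm: in 23–26 mm → Intermediate
Ampicillin: 26 mm is ≥ 19 mm ⇒ S
Ceftriaxone: 26 mm is in 26–29 mm ⇒ Intermediate

aztreonam, vancomycin, ampicillin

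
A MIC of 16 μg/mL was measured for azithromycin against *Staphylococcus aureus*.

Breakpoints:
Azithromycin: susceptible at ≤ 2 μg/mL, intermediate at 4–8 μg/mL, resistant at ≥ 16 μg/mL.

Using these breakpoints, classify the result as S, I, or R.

Azithromycin (16 μg/mL) ≥ 16 μg/mL — R

Resistant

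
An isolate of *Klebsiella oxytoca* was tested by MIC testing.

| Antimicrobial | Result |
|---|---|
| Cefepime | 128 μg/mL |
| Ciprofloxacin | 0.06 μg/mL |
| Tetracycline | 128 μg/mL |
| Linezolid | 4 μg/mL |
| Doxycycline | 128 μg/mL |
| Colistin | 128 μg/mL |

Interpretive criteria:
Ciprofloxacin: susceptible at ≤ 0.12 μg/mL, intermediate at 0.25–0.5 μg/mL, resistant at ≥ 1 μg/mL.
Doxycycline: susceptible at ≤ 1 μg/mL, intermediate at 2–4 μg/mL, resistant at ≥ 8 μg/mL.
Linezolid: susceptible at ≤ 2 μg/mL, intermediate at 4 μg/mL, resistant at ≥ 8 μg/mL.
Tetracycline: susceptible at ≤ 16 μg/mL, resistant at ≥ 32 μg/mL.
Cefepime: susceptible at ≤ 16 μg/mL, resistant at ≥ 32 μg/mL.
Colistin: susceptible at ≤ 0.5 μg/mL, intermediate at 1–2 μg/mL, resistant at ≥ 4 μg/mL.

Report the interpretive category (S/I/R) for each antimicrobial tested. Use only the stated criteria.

R, S, R, I, R, R

Cefepime: 128 μg/mL is ≥ 32 μg/mL → Resistant
Ciprofloxacin 0.06 μg/mL: ≤ 0.12 μg/mL — susceptible
Tetracycline: 128 μg/mL is ≥ 32 μg/mL — Resistant
Linezolid: 4 μg/mL is = 4 μg/mL ⇒ I
Doxycycline 128 μg/mL: ≥ 8 μg/mL — R
Colistin 128 μg/mL: ≥ 4 μg/mL ⇒ R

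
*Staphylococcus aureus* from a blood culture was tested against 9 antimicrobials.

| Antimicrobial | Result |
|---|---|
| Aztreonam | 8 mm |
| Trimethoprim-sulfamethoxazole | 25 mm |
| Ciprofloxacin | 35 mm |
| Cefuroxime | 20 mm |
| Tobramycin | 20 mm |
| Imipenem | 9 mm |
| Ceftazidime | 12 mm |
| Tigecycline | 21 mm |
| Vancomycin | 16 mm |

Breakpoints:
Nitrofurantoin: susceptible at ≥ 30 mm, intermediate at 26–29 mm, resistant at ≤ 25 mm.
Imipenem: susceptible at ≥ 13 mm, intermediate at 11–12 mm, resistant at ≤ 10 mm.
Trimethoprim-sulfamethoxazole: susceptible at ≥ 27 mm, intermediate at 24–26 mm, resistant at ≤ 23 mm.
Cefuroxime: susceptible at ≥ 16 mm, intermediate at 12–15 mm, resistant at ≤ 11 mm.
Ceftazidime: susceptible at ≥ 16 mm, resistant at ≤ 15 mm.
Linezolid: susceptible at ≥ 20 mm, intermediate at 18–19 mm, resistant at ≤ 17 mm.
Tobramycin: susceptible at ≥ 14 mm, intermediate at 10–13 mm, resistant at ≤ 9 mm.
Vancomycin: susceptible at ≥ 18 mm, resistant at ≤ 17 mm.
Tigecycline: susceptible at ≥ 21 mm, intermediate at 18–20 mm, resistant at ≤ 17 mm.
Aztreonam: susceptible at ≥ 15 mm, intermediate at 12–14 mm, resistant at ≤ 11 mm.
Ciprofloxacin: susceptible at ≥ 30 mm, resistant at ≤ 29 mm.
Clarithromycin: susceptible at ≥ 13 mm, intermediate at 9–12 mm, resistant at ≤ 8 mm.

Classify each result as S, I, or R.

Aztreonam 8 mm: ≤ 11 mm → Resistant
Trimethoprim-sulfamethoxazole 25 mm: in 24–26 mm → Intermediate
Ciprofloxacin 35 mm: ≥ 30 mm → S
Cefuroxime 20 mm: ≥ 16 mm — Susceptible
Tobramycin: 20 mm is ≥ 14 mm → susceptible
Imipenem: 9 mm is ≤ 10 mm — Resistant
Ceftazidime: 12 mm is ≤ 15 mm — R
Tigecycline (21 mm) ≥ 21 mm — susceptible
Vancomycin 16 mm: ≤ 17 mm → R

R, I, S, S, S, R, R, S, R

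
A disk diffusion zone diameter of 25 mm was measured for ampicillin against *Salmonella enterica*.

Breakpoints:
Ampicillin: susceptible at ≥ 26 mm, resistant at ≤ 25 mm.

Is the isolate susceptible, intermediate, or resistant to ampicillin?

Ampicillin (25 mm) ≤ 25 mm — resistant

R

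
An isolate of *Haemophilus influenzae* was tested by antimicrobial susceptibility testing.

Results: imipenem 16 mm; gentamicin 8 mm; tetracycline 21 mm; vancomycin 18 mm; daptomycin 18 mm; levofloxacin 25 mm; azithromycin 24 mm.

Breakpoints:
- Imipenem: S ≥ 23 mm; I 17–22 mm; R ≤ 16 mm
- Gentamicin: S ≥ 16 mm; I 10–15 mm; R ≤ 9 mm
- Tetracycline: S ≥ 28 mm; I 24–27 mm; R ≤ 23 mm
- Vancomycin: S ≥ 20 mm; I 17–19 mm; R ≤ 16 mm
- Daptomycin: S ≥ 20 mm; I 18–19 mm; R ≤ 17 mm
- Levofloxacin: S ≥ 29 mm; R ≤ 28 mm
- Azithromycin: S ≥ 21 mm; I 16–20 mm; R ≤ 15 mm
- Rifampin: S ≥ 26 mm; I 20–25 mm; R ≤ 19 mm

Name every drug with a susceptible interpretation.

Imipenem 16 mm: ≤ 16 mm — resistant
Gentamicin: 8 mm is ≤ 9 mm ⇒ resistant
Tetracycline (21 mm) ≤ 23 mm → resistant
Vancomycin (18 mm) in 17–19 mm — Intermediate
Daptomycin (18 mm) in 18–19 mm → Intermediate
Levofloxacin 25 mm: ≤ 28 mm → Resistant
Azithromycin: 24 mm is ≥ 21 mm ⇒ susceptible

azithromycin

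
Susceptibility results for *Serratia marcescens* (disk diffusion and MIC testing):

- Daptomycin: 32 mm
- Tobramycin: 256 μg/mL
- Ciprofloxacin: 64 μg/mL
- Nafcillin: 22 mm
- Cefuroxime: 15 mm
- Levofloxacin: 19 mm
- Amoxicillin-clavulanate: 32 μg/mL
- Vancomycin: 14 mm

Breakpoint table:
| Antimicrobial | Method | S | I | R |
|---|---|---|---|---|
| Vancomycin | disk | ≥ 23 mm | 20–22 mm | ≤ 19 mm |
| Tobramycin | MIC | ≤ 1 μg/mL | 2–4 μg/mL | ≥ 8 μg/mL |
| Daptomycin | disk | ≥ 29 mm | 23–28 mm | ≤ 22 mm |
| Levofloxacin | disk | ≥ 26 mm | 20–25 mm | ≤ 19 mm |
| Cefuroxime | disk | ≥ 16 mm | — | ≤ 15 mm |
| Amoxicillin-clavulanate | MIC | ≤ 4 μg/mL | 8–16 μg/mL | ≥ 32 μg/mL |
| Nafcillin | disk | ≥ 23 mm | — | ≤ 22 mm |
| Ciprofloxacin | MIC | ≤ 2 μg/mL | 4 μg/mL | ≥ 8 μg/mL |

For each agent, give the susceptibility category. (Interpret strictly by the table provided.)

Daptomycin 32 mm: ≥ 29 mm → susceptible
Tobramycin (256 μg/mL) ≥ 8 μg/mL — resistant
Ciprofloxacin (64 μg/mL) ≥ 8 μg/mL — Resistant
Nafcillin (22 mm) ≤ 22 mm — resistant
Cefuroxime (15 mm) ≤ 15 mm → Resistant
Levofloxacin (19 mm) ≤ 19 mm ⇒ Resistant
Amoxicillin-clavulanate: 32 μg/mL is ≥ 32 μg/mL — Resistant
Vancomycin (14 mm) ≤ 19 mm ⇒ R

S, R, R, R, R, R, R, R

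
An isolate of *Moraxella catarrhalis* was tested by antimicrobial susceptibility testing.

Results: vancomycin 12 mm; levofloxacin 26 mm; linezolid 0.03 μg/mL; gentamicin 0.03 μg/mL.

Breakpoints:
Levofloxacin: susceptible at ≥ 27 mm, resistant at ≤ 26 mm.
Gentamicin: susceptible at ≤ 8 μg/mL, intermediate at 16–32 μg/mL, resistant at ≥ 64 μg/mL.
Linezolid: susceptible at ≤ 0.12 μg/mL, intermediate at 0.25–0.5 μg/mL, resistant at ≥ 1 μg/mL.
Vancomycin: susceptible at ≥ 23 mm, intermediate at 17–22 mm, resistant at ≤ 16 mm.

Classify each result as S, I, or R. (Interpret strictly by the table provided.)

R, R, S, S

Vancomycin 12 mm: ≤ 16 mm — resistant
Levofloxacin 26 mm: ≤ 26 mm → resistant
Linezolid (0.03 μg/mL) ≤ 0.12 μg/mL → susceptible
Gentamicin 0.03 μg/mL: ≤ 8 μg/mL → Susceptible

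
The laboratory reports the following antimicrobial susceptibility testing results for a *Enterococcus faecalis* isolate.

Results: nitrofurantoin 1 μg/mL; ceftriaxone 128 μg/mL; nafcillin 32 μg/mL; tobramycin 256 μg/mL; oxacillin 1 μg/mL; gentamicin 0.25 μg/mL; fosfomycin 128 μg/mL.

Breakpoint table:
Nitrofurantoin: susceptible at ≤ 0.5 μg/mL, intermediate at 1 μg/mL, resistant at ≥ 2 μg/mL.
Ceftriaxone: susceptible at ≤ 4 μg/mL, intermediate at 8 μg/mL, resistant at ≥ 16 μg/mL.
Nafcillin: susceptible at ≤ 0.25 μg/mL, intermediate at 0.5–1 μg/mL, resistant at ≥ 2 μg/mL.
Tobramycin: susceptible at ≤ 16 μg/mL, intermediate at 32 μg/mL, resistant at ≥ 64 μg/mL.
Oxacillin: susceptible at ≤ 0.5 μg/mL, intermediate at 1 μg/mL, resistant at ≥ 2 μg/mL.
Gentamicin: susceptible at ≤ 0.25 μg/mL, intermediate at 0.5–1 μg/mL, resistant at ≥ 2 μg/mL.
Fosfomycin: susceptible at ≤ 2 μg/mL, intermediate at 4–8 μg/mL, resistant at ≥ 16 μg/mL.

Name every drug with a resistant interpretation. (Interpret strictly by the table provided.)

ceftriaxone, nafcillin, tobramycin, fosfomycin

Nitrofurantoin: 1 μg/mL is = 1 μg/mL → I
Ceftriaxone 128 μg/mL: ≥ 16 μg/mL ⇒ Resistant
Nafcillin (32 μg/mL) ≥ 2 μg/mL ⇒ resistant
Tobramycin 256 μg/mL: ≥ 64 μg/mL — resistant
Oxacillin: 1 μg/mL is = 1 μg/mL — I
Gentamicin 0.25 μg/mL: ≤ 0.25 μg/mL → Susceptible
Fosfomycin: 128 μg/mL is ≥ 16 μg/mL → R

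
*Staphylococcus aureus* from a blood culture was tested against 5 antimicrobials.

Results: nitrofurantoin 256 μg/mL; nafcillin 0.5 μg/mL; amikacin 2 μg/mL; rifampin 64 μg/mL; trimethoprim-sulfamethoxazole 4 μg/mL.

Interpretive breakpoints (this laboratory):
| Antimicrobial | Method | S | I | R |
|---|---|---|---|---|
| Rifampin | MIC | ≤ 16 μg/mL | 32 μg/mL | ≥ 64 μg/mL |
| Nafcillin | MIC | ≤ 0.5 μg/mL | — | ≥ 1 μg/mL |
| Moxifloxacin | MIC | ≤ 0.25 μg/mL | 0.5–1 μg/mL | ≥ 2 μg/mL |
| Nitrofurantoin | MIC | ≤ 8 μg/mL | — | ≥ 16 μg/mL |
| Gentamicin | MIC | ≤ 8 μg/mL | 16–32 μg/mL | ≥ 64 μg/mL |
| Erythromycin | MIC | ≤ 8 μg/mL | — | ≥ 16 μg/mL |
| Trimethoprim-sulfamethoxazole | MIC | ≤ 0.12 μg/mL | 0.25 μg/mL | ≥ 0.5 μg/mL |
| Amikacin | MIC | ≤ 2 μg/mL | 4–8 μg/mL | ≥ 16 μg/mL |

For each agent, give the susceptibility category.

R, S, S, R, R

Nitrofurantoin (256 μg/mL) ≥ 16 μg/mL — R
Nafcillin 0.5 μg/mL: ≤ 0.5 μg/mL → susceptible
Amikacin: 2 μg/mL is ≤ 2 μg/mL → Susceptible
Rifampin (64 μg/mL) ≥ 64 μg/mL → resistant
Trimethoprim-sulfamethoxazole: 4 μg/mL is ≥ 0.5 μg/mL → resistant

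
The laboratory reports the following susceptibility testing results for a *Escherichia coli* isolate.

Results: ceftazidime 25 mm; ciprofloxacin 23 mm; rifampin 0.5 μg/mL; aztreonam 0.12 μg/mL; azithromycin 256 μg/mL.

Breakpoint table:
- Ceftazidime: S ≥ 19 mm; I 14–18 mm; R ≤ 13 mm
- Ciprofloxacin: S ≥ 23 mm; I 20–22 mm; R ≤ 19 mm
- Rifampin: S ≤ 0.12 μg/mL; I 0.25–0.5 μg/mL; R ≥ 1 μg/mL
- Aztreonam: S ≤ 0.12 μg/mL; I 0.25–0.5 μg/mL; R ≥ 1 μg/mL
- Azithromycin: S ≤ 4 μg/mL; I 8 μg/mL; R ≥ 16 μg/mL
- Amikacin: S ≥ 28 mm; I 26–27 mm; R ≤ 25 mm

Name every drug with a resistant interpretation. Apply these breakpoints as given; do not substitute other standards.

Ceftazidime 25 mm: ≥ 19 mm → susceptible
Ciprofloxacin (23 mm) ≥ 23 mm → susceptible
Rifampin (0.5 μg/mL) in 0.25–0.5 μg/mL → I
Aztreonam: 0.12 μg/mL is ≤ 0.12 μg/mL → susceptible
Azithromycin: 256 μg/mL is ≥ 16 μg/mL — resistant

azithromycin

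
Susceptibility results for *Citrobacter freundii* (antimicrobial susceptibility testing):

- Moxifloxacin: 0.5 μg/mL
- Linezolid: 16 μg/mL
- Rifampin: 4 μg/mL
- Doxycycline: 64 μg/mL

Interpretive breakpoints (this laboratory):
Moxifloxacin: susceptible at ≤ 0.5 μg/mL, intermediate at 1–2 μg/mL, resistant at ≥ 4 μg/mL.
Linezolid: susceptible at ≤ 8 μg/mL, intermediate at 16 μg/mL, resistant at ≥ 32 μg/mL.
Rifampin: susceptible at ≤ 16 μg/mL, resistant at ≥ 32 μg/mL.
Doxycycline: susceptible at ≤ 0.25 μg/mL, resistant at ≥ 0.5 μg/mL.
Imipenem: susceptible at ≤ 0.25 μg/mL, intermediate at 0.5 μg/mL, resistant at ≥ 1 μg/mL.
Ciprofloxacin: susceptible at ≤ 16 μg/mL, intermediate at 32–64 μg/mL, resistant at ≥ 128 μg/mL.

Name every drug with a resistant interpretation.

Moxifloxacin 0.5 μg/mL: ≤ 0.5 μg/mL — Susceptible
Linezolid 16 μg/mL: = 16 μg/mL → intermediate
Rifampin (4 μg/mL) ≤ 16 μg/mL → susceptible
Doxycycline 64 μg/mL: ≥ 0.5 μg/mL — R

doxycycline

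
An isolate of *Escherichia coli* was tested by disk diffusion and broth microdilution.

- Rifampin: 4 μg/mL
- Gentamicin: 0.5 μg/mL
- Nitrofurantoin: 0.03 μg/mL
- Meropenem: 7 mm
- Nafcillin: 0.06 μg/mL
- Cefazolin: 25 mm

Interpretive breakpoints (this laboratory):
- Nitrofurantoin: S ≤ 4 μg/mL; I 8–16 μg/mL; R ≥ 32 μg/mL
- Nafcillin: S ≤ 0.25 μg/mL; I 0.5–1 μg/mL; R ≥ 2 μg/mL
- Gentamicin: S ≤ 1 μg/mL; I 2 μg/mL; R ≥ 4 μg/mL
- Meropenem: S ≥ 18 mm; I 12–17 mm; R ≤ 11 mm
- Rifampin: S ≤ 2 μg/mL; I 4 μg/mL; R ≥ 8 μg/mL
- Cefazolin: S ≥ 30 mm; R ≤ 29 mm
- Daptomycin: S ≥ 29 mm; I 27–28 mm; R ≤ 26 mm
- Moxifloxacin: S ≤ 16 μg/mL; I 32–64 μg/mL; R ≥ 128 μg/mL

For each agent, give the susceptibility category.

Rifampin (4 μg/mL) = 4 μg/mL — intermediate
Gentamicin (0.5 μg/mL) ≤ 1 μg/mL ⇒ S
Nitrofurantoin (0.03 μg/mL) ≤ 4 μg/mL — susceptible
Meropenem: 7 mm is ≤ 11 mm ⇒ Resistant
Nafcillin (0.06 μg/mL) ≤ 0.25 μg/mL → susceptible
Cefazolin: 25 mm is ≤ 29 mm — resistant

I, S, S, R, S, R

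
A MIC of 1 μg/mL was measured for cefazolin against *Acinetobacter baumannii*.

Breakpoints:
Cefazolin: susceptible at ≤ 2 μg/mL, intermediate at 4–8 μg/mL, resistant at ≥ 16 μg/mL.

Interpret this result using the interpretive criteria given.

S

Cefazolin: 1 μg/mL is ≤ 2 μg/mL ⇒ S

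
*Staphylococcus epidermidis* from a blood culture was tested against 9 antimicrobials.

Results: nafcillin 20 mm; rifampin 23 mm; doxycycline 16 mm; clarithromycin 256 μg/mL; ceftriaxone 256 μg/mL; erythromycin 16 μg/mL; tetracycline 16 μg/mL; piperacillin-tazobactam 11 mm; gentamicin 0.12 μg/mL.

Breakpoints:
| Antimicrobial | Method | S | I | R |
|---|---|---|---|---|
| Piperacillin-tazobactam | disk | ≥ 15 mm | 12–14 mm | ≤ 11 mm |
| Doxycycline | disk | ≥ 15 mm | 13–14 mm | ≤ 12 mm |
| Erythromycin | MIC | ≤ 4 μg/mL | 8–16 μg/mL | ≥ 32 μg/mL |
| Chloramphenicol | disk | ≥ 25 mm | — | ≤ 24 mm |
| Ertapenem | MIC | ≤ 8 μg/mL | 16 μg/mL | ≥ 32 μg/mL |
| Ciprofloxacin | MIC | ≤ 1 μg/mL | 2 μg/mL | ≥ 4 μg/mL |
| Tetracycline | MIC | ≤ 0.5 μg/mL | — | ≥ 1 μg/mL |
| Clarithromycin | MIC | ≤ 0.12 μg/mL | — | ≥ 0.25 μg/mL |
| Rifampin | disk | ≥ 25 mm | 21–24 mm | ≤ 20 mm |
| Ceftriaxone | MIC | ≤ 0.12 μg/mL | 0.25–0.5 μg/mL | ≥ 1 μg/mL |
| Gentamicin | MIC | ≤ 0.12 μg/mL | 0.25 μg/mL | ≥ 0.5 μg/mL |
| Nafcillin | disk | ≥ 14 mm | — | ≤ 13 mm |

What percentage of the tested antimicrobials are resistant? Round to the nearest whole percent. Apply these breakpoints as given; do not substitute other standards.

44%

Nafcillin (20 mm) ≥ 14 mm → susceptible
Rifampin: 23 mm is in 21–24 mm ⇒ intermediate
Doxycycline 16 mm: ≥ 15 mm ⇒ Susceptible
Clarithromycin 256 μg/mL: ≥ 0.25 μg/mL — Resistant
Ceftriaxone: 256 μg/mL is ≥ 1 μg/mL ⇒ Resistant
Erythromycin: 16 μg/mL is in 8–16 μg/mL → I
Tetracycline: 16 μg/mL is ≥ 1 μg/mL → resistant
Piperacillin-tazobactam: 11 mm is ≤ 11 mm ⇒ resistant
Gentamicin 0.12 μg/mL: ≤ 0.12 μg/mL ⇒ S
Resistant: 4/9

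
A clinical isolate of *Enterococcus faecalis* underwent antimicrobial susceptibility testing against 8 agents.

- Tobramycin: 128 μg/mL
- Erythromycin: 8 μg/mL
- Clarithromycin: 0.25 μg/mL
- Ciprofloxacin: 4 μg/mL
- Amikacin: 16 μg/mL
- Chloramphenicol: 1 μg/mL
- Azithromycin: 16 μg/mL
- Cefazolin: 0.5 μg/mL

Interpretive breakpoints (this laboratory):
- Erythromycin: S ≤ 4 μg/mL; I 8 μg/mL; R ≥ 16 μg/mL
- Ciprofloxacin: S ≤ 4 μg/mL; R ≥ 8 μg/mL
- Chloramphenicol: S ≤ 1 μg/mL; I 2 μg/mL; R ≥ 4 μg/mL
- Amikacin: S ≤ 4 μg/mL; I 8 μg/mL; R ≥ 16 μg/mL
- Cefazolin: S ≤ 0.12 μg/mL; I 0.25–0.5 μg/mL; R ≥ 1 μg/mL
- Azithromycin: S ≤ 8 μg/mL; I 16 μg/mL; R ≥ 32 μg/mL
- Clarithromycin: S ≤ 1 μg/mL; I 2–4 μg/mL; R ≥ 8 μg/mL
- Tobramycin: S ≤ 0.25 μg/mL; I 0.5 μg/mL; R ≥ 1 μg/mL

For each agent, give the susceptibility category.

R, I, S, S, R, S, I, I

Tobramycin (128 μg/mL) ≥ 1 μg/mL — resistant
Erythromycin (8 μg/mL) = 8 μg/mL ⇒ intermediate
Clarithromycin (0.25 μg/mL) ≤ 1 μg/mL → Susceptible
Ciprofloxacin: 4 μg/mL is ≤ 4 μg/mL — susceptible
Amikacin 16 μg/mL: ≥ 16 μg/mL ⇒ R
Chloramphenicol 1 μg/mL: ≤ 1 μg/mL — susceptible
Azithromycin: 16 μg/mL is = 16 μg/mL — I
Cefazolin 0.5 μg/mL: in 0.25–0.5 μg/mL → Intermediate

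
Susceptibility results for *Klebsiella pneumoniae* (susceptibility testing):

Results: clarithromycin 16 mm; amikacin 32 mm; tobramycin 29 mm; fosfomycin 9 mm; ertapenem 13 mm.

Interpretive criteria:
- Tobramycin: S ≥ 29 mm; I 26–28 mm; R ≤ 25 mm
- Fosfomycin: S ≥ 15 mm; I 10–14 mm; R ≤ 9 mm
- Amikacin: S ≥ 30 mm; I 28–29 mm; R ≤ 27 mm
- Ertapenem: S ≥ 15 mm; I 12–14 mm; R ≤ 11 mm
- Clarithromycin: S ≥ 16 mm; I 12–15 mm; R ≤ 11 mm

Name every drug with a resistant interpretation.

fosfomycin

Clarithromycin 16 mm: ≥ 16 mm → S
Amikacin (32 mm) ≥ 30 mm ⇒ S
Tobramycin 29 mm: ≥ 29 mm — S
Fosfomycin: 9 mm is ≤ 9 mm → R
Ertapenem: 13 mm is in 12–14 mm — intermediate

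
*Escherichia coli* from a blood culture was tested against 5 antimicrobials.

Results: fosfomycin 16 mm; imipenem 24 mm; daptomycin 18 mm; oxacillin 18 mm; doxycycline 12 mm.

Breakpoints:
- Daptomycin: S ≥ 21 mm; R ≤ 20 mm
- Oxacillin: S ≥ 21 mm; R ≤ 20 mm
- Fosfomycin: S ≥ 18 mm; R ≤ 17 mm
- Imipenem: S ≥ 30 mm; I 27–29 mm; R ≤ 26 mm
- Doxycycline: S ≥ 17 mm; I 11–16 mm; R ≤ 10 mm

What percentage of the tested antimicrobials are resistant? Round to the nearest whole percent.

80%

Fosfomycin 16 mm: ≤ 17 mm — R
Imipenem (24 mm) ≤ 26 mm — R
Daptomycin 18 mm: ≤ 20 mm — resistant
Oxacillin: 18 mm is ≤ 20 mm ⇒ resistant
Doxycycline: 12 mm is in 11–16 mm ⇒ I
Resistant: 4/5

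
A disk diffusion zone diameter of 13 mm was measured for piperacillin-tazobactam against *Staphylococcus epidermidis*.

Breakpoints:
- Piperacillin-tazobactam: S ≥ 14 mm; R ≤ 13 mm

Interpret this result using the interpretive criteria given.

R

Piperacillin-tazobactam: 13 mm is ≤ 13 mm → resistant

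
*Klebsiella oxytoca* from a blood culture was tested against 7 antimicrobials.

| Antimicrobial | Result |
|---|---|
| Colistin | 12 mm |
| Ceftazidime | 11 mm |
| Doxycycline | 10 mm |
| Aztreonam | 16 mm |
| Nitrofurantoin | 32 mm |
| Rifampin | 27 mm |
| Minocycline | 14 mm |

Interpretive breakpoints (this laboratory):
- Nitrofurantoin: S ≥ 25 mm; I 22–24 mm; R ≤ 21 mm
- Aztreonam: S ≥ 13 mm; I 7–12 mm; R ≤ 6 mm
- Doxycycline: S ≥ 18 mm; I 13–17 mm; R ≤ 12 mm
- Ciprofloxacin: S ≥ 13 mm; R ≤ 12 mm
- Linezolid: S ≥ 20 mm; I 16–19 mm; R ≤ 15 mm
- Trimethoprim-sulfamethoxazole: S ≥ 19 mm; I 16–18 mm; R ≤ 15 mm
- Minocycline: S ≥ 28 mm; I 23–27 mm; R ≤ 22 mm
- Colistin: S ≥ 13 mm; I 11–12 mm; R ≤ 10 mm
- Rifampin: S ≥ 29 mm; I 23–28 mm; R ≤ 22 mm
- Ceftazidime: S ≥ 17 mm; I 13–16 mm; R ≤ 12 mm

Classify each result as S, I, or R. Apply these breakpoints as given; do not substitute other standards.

Colistin (12 mm) in 11–12 mm — I
Ceftazidime (11 mm) ≤ 12 mm — Resistant
Doxycycline 10 mm: ≤ 12 mm ⇒ R
Aztreonam 16 mm: ≥ 13 mm → S
Nitrofurantoin 32 mm: ≥ 25 mm — Susceptible
Rifampin (27 mm) in 23–28 mm → I
Minocycline 14 mm: ≤ 22 mm ⇒ resistant

I, R, R, S, S, I, R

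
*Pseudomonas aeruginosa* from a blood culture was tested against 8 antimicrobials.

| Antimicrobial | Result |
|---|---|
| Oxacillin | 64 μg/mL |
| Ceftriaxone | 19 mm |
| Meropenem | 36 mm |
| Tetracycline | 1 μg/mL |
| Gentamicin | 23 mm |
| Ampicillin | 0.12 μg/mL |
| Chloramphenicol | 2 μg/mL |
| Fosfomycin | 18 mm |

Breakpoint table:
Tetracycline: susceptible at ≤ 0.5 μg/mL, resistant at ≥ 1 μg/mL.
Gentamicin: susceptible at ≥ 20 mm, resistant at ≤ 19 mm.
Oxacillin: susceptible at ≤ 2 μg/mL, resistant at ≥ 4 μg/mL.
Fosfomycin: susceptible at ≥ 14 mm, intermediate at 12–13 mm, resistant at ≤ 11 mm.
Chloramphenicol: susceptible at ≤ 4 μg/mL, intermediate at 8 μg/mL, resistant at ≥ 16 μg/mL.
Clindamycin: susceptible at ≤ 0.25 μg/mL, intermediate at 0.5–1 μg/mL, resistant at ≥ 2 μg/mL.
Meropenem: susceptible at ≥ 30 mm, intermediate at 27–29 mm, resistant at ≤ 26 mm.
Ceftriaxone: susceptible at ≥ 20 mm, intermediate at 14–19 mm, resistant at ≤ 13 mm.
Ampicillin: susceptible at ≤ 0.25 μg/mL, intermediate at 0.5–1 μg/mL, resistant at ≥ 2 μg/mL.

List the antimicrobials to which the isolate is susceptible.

Oxacillin: 64 μg/mL is ≥ 4 μg/mL ⇒ R
Ceftriaxone 19 mm: in 14–19 mm — I
Meropenem (36 mm) ≥ 30 mm ⇒ susceptible
Tetracycline 1 μg/mL: ≥ 1 μg/mL → resistant
Gentamicin 23 mm: ≥ 20 mm → susceptible
Ampicillin 0.12 μg/mL: ≤ 0.25 μg/mL ⇒ susceptible
Chloramphenicol 2 μg/mL: ≤ 4 μg/mL ⇒ Susceptible
Fosfomycin 18 mm: ≥ 14 mm — S

meropenem, gentamicin, ampicillin, chloramphenicol, fosfomycin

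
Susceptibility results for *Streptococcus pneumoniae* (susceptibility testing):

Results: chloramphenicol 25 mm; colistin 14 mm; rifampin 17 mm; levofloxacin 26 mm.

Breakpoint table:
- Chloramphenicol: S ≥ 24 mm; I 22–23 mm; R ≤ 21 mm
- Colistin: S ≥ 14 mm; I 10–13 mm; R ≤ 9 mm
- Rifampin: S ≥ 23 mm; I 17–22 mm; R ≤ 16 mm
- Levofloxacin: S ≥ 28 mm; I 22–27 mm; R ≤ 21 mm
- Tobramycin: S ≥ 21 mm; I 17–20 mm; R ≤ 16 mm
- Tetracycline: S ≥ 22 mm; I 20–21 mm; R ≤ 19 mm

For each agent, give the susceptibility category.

Chloramphenicol (25 mm) ≥ 24 mm → S
Colistin (14 mm) ≥ 14 mm → susceptible
Rifampin 17 mm: in 17–22 mm ⇒ Intermediate
Levofloxacin 26 mm: in 22–27 mm — I

S, S, I, I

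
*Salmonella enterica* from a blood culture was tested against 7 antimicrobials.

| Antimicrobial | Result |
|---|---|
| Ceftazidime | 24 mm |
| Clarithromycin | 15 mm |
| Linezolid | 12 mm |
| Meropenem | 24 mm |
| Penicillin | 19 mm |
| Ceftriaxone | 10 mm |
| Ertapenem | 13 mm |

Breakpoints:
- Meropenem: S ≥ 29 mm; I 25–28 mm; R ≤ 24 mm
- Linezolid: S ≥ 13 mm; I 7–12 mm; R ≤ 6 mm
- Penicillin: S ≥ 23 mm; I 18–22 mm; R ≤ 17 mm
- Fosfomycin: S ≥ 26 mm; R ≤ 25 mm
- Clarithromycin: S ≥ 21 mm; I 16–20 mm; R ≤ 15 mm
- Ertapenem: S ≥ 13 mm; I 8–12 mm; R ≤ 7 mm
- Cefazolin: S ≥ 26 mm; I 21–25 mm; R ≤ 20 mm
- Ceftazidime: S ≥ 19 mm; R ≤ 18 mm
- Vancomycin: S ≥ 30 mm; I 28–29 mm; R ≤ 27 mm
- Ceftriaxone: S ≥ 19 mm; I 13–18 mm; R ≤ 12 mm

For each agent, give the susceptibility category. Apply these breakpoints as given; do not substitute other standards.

S, R, I, R, I, R, S

Ceftazidime 24 mm: ≥ 19 mm ⇒ susceptible
Clarithromycin: 15 mm is ≤ 15 mm ⇒ Resistant
Linezolid (12 mm) in 7–12 mm → intermediate
Meropenem (24 mm) ≤ 24 mm → R
Penicillin: 19 mm is in 18–22 mm ⇒ Intermediate
Ceftriaxone 10 mm: ≤ 12 mm — R
Ertapenem: 13 mm is ≥ 13 mm → S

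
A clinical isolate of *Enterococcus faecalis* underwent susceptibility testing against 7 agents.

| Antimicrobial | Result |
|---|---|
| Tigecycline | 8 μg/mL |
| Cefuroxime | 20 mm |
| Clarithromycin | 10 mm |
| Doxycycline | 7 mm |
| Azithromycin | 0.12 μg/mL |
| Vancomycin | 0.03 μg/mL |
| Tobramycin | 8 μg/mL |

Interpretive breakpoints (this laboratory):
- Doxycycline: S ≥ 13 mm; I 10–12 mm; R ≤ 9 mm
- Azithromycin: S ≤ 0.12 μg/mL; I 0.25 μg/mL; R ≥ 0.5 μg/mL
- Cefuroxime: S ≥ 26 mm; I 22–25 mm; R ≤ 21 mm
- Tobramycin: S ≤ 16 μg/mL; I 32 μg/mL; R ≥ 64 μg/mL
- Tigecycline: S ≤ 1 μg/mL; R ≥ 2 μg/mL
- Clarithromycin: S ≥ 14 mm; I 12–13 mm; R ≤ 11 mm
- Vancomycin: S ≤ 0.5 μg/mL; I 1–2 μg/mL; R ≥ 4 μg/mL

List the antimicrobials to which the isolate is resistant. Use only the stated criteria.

tigecycline, cefuroxime, clarithromycin, doxycycline

Tigecycline 8 μg/mL: ≥ 2 μg/mL — resistant
Cefuroxime 20 mm: ≤ 21 mm — Resistant
Clarithromycin 10 mm: ≤ 11 mm — Resistant
Doxycycline (7 mm) ≤ 9 mm → R
Azithromycin: 0.12 μg/mL is ≤ 0.12 μg/mL ⇒ susceptible
Vancomycin (0.03 μg/mL) ≤ 0.5 μg/mL → susceptible
Tobramycin: 8 μg/mL is ≤ 16 μg/mL → Susceptible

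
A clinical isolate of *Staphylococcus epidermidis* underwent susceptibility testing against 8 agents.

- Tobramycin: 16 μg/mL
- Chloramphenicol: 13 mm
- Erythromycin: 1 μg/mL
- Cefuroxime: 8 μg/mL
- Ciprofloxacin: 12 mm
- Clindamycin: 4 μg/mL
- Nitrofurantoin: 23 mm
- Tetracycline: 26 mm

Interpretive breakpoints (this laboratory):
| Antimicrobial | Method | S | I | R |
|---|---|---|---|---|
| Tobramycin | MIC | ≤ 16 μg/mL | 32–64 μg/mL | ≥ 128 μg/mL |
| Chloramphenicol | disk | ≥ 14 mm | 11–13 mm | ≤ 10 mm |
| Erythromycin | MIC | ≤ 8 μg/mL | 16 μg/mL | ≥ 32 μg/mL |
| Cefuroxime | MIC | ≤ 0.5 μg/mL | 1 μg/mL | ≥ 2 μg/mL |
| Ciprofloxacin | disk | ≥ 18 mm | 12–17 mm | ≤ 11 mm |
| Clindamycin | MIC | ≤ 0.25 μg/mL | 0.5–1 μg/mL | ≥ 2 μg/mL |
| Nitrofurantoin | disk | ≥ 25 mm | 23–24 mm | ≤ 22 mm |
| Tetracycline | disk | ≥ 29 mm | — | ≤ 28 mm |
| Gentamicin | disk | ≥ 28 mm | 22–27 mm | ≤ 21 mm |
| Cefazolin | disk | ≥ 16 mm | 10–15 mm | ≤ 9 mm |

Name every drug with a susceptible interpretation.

tobramycin, erythromycin

Tobramycin 16 μg/mL: ≤ 16 μg/mL ⇒ S
Chloramphenicol 13 mm: in 11–13 mm → Intermediate
Erythromycin 1 μg/mL: ≤ 8 μg/mL ⇒ S
Cefuroxime (8 μg/mL) ≥ 2 μg/mL ⇒ R
Ciprofloxacin: 12 mm is in 12–17 mm ⇒ I
Clindamycin: 4 μg/mL is ≥ 2 μg/mL ⇒ Resistant
Nitrofurantoin (23 mm) in 23–24 mm ⇒ intermediate
Tetracycline 26 mm: ≤ 28 mm — Resistant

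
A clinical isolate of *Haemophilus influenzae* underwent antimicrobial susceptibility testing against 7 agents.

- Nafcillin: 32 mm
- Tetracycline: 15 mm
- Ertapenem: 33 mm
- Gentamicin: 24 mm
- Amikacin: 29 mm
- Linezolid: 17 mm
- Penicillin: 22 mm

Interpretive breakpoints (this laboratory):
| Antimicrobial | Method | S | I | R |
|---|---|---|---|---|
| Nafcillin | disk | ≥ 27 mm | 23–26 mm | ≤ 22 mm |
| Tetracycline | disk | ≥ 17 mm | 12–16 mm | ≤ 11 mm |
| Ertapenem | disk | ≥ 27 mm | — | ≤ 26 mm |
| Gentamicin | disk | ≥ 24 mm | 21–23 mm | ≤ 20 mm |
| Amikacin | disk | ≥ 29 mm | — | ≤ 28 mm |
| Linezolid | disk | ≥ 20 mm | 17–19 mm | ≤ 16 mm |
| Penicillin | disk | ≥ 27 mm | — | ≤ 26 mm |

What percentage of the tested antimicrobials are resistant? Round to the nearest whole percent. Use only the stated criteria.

Nafcillin: 32 mm is ≥ 27 mm → Susceptible
Tetracycline (15 mm) in 12–16 mm ⇒ intermediate
Ertapenem 33 mm: ≥ 27 mm → S
Gentamicin (24 mm) ≥ 24 mm ⇒ Susceptible
Amikacin: 29 mm is ≥ 29 mm ⇒ susceptible
Linezolid (17 mm) in 17–19 mm ⇒ I
Penicillin 22 mm: ≤ 26 mm → R
Resistant: 1/7

14%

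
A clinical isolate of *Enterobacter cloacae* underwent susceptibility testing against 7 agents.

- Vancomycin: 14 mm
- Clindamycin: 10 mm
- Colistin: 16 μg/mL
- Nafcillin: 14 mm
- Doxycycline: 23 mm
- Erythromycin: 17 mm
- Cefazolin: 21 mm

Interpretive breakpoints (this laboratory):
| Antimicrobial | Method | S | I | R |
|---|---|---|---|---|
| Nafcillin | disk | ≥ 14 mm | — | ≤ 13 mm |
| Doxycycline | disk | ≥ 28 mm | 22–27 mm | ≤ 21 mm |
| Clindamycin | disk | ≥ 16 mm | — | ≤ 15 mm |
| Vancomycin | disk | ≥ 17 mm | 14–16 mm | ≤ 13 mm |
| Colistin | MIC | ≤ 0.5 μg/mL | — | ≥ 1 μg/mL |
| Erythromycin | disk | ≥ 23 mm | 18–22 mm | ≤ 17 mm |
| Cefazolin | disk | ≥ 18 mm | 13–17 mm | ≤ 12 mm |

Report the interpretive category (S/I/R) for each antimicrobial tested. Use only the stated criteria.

Vancomycin 14 mm: in 14–16 mm → intermediate
Clindamycin (10 mm) ≤ 15 mm — R
Colistin 16 μg/mL: ≥ 1 μg/mL — R
Nafcillin: 14 mm is ≥ 14 mm — susceptible
Doxycycline (23 mm) in 22–27 mm → intermediate
Erythromycin (17 mm) ≤ 17 mm — resistant
Cefazolin: 21 mm is ≥ 18 mm → S

I, R, R, S, I, R, S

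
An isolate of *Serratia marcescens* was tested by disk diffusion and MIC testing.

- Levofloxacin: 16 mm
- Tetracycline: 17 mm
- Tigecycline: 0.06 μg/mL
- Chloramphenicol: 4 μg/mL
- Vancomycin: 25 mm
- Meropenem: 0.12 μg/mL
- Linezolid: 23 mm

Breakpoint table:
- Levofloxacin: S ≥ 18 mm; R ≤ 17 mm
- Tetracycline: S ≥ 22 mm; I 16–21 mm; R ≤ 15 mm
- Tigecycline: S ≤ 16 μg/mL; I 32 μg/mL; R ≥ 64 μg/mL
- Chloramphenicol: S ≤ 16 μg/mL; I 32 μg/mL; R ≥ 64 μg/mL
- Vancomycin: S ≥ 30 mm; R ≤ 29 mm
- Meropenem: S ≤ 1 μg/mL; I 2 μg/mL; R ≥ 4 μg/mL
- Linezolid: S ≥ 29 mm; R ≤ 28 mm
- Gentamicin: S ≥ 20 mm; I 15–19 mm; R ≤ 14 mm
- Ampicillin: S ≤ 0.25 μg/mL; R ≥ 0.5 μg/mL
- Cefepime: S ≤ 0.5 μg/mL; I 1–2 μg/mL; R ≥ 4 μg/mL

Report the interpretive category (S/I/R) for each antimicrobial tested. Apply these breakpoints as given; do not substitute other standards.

R, I, S, S, R, S, R

Levofloxacin: 16 mm is ≤ 17 mm → Resistant
Tetracycline: 17 mm is in 16–21 mm ⇒ Intermediate
Tigecycline (0.06 μg/mL) ≤ 16 μg/mL → S
Chloramphenicol (4 μg/mL) ≤ 16 μg/mL — S
Vancomycin: 25 mm is ≤ 29 mm — Resistant
Meropenem: 0.12 μg/mL is ≤ 1 μg/mL → Susceptible
Linezolid 23 mm: ≤ 28 mm → resistant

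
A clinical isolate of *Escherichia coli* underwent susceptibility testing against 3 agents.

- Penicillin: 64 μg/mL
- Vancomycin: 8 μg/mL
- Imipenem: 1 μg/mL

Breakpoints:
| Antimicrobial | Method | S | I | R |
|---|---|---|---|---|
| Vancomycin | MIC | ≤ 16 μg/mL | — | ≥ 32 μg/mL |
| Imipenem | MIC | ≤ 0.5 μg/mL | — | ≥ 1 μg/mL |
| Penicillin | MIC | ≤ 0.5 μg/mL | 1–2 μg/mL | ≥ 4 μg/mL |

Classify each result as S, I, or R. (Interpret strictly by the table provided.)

Penicillin 64 μg/mL: ≥ 4 μg/mL → resistant
Vancomycin (8 μg/mL) ≤ 16 μg/mL ⇒ S
Imipenem 1 μg/mL: ≥ 1 μg/mL → Resistant

R, S, R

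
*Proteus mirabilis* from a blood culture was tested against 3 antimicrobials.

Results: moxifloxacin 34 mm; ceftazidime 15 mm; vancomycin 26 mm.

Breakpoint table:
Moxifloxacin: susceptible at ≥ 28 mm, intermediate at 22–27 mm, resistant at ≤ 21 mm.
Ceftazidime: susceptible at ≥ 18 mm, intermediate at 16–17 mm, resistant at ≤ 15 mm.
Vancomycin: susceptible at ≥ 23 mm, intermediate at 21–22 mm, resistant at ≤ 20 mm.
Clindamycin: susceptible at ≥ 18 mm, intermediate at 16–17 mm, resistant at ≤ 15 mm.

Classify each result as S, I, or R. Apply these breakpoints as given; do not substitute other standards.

Moxifloxacin 34 mm: ≥ 28 mm ⇒ Susceptible
Ceftazidime 15 mm: ≤ 15 mm ⇒ resistant
Vancomycin: 26 mm is ≥ 23 mm → Susceptible

S, R, S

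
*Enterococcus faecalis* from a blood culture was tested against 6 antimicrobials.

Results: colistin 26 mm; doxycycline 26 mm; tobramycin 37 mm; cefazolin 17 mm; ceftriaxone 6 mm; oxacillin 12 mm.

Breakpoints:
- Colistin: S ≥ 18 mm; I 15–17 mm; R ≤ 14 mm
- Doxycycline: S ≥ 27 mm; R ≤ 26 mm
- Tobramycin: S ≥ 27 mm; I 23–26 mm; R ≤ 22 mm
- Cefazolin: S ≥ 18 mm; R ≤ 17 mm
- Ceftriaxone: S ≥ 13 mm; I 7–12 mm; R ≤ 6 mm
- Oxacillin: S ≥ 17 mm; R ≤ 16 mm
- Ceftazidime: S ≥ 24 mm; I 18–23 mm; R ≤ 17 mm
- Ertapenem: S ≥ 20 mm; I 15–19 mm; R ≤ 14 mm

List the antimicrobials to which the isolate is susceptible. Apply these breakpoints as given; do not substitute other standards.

Colistin (26 mm) ≥ 18 mm → susceptible
Doxycycline 26 mm: ≤ 26 mm ⇒ resistant
Tobramycin (37 mm) ≥ 27 mm — Susceptible
Cefazolin 17 mm: ≤ 17 mm — resistant
Ceftriaxone (6 mm) ≤ 6 mm ⇒ R
Oxacillin (12 mm) ≤ 16 mm → R

colistin, tobramycin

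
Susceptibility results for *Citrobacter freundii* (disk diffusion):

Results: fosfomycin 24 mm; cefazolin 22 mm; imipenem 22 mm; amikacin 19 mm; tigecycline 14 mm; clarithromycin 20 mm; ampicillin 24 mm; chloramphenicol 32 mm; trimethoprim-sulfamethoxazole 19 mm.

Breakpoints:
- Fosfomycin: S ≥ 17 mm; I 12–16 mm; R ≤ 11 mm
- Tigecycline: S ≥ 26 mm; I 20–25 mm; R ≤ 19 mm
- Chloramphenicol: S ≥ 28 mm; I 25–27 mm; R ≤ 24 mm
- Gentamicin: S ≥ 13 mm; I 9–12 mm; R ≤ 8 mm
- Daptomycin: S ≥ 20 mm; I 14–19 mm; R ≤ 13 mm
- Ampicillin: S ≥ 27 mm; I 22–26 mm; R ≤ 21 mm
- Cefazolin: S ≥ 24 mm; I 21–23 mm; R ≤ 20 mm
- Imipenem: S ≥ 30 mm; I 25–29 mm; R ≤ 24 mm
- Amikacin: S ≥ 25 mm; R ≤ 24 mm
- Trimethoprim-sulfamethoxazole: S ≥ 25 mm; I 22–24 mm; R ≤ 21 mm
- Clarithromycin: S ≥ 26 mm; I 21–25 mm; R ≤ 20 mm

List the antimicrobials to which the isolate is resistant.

imipenem, amikacin, tigecycline, clarithromycin, trimethoprim-sulfamethoxazole

Fosfomycin (24 mm) ≥ 17 mm → S
Cefazolin (22 mm) in 21–23 mm — I
Imipenem 22 mm: ≤ 24 mm — resistant
Amikacin 19 mm: ≤ 24 mm → R
Tigecycline: 14 mm is ≤ 19 mm → resistant
Clarithromycin 20 mm: ≤ 20 mm ⇒ resistant
Ampicillin (24 mm) in 22–26 mm → intermediate
Chloramphenicol (32 mm) ≥ 28 mm ⇒ susceptible
Trimethoprim-sulfamethoxazole: 19 mm is ≤ 21 mm ⇒ resistant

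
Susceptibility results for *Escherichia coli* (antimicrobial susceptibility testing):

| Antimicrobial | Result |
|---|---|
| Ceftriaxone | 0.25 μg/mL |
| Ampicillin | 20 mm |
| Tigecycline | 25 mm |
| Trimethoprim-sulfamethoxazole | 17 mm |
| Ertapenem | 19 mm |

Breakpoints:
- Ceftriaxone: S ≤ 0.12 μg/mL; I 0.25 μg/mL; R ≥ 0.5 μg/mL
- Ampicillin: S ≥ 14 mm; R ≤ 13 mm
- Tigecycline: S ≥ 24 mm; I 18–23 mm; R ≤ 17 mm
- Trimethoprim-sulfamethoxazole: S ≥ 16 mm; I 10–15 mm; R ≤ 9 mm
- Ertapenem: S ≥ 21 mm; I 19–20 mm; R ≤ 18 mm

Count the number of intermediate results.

2

Ceftriaxone 0.25 μg/mL: = 0.25 μg/mL → intermediate
Ampicillin (20 mm) ≥ 14 mm ⇒ susceptible
Tigecycline (25 mm) ≥ 24 mm — S
Trimethoprim-sulfamethoxazole: 17 mm is ≥ 16 mm ⇒ susceptible
Ertapenem 19 mm: in 19–20 mm → Intermediate
Intermediate: 2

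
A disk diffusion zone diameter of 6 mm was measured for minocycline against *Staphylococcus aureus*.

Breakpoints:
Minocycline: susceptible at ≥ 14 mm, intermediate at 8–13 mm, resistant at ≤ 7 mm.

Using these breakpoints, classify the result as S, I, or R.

Minocycline (6 mm) ≤ 7 mm ⇒ Resistant

Resistant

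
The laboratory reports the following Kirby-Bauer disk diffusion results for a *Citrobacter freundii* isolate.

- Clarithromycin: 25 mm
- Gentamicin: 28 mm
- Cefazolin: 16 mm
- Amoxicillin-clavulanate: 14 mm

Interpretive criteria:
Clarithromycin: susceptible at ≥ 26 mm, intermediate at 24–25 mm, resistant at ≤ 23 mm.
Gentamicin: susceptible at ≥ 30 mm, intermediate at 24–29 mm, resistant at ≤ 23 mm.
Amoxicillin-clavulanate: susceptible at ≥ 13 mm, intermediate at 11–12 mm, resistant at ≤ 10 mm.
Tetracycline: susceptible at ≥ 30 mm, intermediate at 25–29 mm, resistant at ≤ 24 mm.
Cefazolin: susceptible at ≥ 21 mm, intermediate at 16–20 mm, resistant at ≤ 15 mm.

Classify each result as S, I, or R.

Clarithromycin 25 mm: in 24–25 mm → Intermediate
Gentamicin: 28 mm is in 24–29 mm ⇒ intermediate
Cefazolin (16 mm) in 16–20 mm → I
Amoxicillin-clavulanate: 14 mm is ≥ 13 mm — susceptible

I, I, I, S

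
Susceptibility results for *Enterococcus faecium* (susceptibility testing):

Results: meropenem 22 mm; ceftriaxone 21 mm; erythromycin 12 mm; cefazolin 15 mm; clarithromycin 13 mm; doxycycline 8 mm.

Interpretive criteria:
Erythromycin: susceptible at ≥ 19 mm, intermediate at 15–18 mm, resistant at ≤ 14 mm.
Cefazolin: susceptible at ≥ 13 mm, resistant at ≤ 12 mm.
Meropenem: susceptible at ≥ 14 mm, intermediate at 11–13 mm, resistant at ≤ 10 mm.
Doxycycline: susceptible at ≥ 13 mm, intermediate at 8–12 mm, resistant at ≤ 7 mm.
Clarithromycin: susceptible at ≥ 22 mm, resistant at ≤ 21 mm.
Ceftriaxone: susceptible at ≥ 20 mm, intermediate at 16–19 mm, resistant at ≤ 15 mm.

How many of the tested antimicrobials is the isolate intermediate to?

1

Meropenem (22 mm) ≥ 14 mm ⇒ S
Ceftriaxone: 21 mm is ≥ 20 mm — susceptible
Erythromycin (12 mm) ≤ 14 mm → Resistant
Cefazolin: 15 mm is ≥ 13 mm — S
Clarithromycin 13 mm: ≤ 21 mm — R
Doxycycline 8 mm: in 8–12 mm → I
Intermediate: 1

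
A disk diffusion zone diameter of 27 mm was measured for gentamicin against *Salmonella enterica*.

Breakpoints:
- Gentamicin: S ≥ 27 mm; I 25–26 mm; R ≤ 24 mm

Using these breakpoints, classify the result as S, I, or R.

S

Gentamicin 27 mm: ≥ 27 mm ⇒ Susceptible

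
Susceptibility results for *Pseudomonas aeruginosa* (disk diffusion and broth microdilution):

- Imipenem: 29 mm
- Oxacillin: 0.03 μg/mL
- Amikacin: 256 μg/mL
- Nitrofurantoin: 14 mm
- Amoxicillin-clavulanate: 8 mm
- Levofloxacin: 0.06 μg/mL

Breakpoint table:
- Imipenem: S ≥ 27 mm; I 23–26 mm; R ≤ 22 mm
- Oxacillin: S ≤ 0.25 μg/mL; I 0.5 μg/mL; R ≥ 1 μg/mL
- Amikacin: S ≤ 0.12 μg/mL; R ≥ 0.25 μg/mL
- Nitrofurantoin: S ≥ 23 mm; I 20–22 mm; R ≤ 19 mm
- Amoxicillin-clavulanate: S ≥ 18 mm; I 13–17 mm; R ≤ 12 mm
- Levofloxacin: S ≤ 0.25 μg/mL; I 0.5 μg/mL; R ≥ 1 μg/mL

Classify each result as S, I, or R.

S, S, R, R, R, S

Imipenem (29 mm) ≥ 27 mm ⇒ Susceptible
Oxacillin (0.03 μg/mL) ≤ 0.25 μg/mL ⇒ S
Amikacin 256 μg/mL: ≥ 0.25 μg/mL → resistant
Nitrofurantoin 14 mm: ≤ 19 mm ⇒ Resistant
Amoxicillin-clavulanate (8 mm) ≤ 12 mm → Resistant
Levofloxacin 0.06 μg/mL: ≤ 0.25 μg/mL → Susceptible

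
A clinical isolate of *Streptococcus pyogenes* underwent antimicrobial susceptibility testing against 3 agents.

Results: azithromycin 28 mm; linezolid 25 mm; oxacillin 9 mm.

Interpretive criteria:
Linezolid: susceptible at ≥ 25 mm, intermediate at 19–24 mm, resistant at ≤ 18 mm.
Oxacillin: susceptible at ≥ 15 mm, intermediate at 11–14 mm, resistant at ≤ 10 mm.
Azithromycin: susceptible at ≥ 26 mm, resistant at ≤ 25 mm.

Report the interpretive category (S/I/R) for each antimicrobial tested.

S, S, R

Azithromycin (28 mm) ≥ 26 mm → susceptible
Linezolid (25 mm) ≥ 25 mm — S
Oxacillin (9 mm) ≤ 10 mm — resistant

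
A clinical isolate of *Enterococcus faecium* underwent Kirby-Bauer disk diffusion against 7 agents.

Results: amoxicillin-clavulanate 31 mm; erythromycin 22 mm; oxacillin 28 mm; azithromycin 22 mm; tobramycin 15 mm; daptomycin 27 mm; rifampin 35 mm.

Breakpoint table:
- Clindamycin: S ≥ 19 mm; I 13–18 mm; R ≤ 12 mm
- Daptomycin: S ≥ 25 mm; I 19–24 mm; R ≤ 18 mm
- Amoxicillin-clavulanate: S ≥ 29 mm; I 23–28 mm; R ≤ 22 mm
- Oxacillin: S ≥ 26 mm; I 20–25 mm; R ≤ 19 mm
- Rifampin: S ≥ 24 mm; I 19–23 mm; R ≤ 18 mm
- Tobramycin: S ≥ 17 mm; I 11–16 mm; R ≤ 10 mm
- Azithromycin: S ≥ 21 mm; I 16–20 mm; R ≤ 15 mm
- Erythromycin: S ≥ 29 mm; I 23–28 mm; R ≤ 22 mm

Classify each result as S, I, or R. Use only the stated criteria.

Amoxicillin-clavulanate (31 mm) ≥ 29 mm — Susceptible
Erythromycin 22 mm: ≤ 22 mm → resistant
Oxacillin: 28 mm is ≥ 26 mm → Susceptible
Azithromycin (22 mm) ≥ 21 mm ⇒ susceptible
Tobramycin 15 mm: in 11–16 mm — Intermediate
Daptomycin: 27 mm is ≥ 25 mm — S
Rifampin: 35 mm is ≥ 24 mm ⇒ susceptible

S, R, S, S, I, S, S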